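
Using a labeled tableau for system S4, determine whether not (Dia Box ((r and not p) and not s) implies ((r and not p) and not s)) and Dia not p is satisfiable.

Satisfiable

1. not (Dia Box ((r and not p) and not s) implies ((r and not p) and not s)) and Dia not p, w0
2. not (Dia Box ((r and not p) and not s) implies ((r and not p) and not s)), w0
3. Dia not p, w0
4. Dia Box ((r and not p) and not s), w0
5. not ((r and not p) and not s), w0
6. s, w0
7. not p, w1
8. Box ((r and not p) and not s), w2
9. (r and not p) and not s, w2
10. r and not p, w2
11. not s, w2
12. r, w2
13. not p, w2
Accessibility: w0Rw0, w0Rw1, w0Rw2, w1Rw1, w2Rw2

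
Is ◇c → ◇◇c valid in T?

Yes, valid

Tableau for the negation ¬(◇c → ◇◇c):
1. ¬(◇c → ◇◇c), w0
2. ◇c, w0   [¬→-rule on 1]
3. ¬◇◇c, w0   [¬→-rule on 1]
4. ¬◇c, w0   [¬◇-rule on 3 via w0Rw0]
5. ¬c, w0   [¬◇-rule on 4 via w0Rw0]
6. c, w1   [◇-rule on 2: fresh world w1, w0Rw1]
7. ¬◇c, w1   [¬◇-rule on 3 via w0Rw1]
8. ¬c, w1   [¬◇-rule on 4 via w0Rw1]
Accessibility: w0Rw0, w0Rw1, w1Rw1
Branch closes: c and ¬c both at w1.
All branches of the negation close; one closing branch shown above.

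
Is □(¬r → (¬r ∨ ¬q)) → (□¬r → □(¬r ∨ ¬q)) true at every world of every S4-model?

Valid

Tableau for the negation ¬(□(¬r → (¬r ∨ ¬q)) → (□¬r → □(¬r ∨ ¬q))):
1. ¬(□(¬r → (¬r ∨ ¬q)) → (□¬r → □(¬r ∨ ¬q))), u
2. □(¬r → (¬r ∨ ¬q)), u
3. ¬(□¬r → □(¬r ∨ ¬q)), u
4. □¬r, u
5. ¬□(¬r ∨ ¬q), u
6. ¬r → (¬r ∨ ¬q), u
7. ¬r, u
8. ¬r ∨ ¬q, u
9. ¬q, u
10. ¬(¬r ∨ ¬q), v
11. r, v
12. q, v
13. ¬r → (¬r ∨ ¬q), v
14. ¬r, v
Accessibility: uRu, uRv, vRv
Branch closes: r and ¬r both at v.
Every branch of the negation's tableau closes; the branch above is one of them.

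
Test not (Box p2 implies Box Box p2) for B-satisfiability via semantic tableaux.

Yes, satisfiable

1. not (Box p2 implies Box Box p2), w0
2. Box p2, w0   [neg-implies-rule on 1]
3. not Box Box p2, w0   [neg-implies-rule on 1]
4. p2, w0   [Box-rule on 2 via w0Rw0]
5. not Box p2, w1   [neg-Box-rule on 3: fresh world w1, w0Rw1]
6. p2, w1   [Box-rule on 2 via w0Rw1]
7. not p2, w2   [neg-Box-rule on 5: fresh world w2, w1Rw2]
Accessibility: w0Rw0, w0Rw1, w1Rw0, w1Rw1, w1Rw2, w2Rw1, w2Rw2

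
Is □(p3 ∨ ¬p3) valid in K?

Valid in K

Tableau for the negation ¬□(p3 ∨ ¬p3):
1. ¬□(p3 ∨ ¬p3), w0
2. ¬(p3 ∨ ¬p3), w1   [¬□-rule on 1: fresh world w1, w0Rw1]
3. ¬p3, w1   [¬∨-rule on 2]
4. p3, w1   [¬∨-rule on 2]
Accessibility: w0Rw1
Branch closes: p3 and ¬p3 both at w1.
Every branch of the negation's tableau closes; the branch above is one of them.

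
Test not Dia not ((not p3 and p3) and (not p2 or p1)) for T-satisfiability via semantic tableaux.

1. not Dia not ((not p3 and p3) and (not p2 or p1)), 0
2. (not p3 and p3) and (not p2 or p1), 0
3. not p3 and p3, 0
4. not p2 or p1, 0
5. not p3, 0
6. p3, 0
Accessibility: 0R0
Branch closes: p3 and not p3 both at 0.
(One branch shown.) All branches close.

Unsatisfiable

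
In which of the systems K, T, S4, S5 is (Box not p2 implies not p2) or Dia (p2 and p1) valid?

T, S4, S5

K-tableau for the negation not ((Box not p2 implies not p2) or Dia (p2 and p1)):
1. not ((Box not p2 implies not p2) or Dia (p2 and p1)), u
2. not (Box not p2 implies not p2), u
3. not Dia (p2 and p1), u
4. Box not p2, u
5. p2, u
Complete open branch: countermodel on a K-frame, so not valid in K.
T-tableau for the negation not ((Box not p2 implies not p2) or Dia (p2 and p1)):
1. not ((Box not p2 implies not p2) or Dia (p2 and p1)), u
2. not (Box not p2 implies not p2), u
3. not Dia (p2 and p1), u
4. Box not p2, u
5. p2, u
6. not (p2 and p1), u
7. not p2, u
Accessibility: uRu
Branch closes: p2 and not p2 both at u.
Every branch closes (one shown): valid in T, hence also in S4, S5 (every theorem of T is a theorem of S4 and S5).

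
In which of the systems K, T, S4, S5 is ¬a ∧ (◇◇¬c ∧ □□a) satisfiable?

K-tableau for the formula:
1. ¬a ∧ (◇◇¬c ∧ □□a), u
2. ¬a, u
3. ◇◇¬c ∧ □□a, u
4. ◇◇¬c, u
5. □□a, u
6. ◇¬c, v
7. □a, v
8. ¬c, w
9. a, w
Accessibility: uRv, vRw
Complete open branch: satisfiable in K.
T-tableau for the formula:
1. ¬a ∧ (◇◇¬c ∧ □□a), u
2. ¬a, u
3. ◇◇¬c ∧ □□a, u
4. ◇◇¬c, u
5. □□a, u
6. □a, u
7. a, u
Accessibility: uRu
Branch closes: a and ¬a both at u.
Every branch closes (one shown): unsatisfiable in T, hence also in S4, S5 (every S4/S5-frame is a T-frame).

K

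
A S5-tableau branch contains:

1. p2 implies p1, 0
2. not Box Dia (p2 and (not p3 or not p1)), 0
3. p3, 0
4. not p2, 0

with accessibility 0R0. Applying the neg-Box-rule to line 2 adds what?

a fresh world 1 with 0R1, and not Dia (p2 and (not p3 or not p1)) at 1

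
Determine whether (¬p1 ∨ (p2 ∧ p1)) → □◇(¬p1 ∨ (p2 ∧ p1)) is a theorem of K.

Not valid

Tableau for the negation ¬((¬p1 ∨ (p2 ∧ p1)) → □◇(¬p1 ∨ (p2 ∧ p1))):
1. ¬((¬p1 ∨ (p2 ∧ p1)) → □◇(¬p1 ∨ (p2 ∧ p1))), u
2. ¬p1 ∨ (p2 ∧ p1), u
3. ¬□◇(¬p1 ∨ (p2 ∧ p1)), u
4. p2 ∧ p1, u
5. p2, u
6. p1, u
7. ¬◇(¬p1 ∨ (p2 ∧ p1)), v
Accessibility: uRv
The negation has an open branch (countermodel exists).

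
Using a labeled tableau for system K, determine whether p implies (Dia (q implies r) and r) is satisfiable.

1. p implies (Dia (q implies r) and r), u
2. Dia (q implies r) and r, u
3. Dia (q implies r), u
4. r, u
5. q implies r, v
6. r, v
Accessibility: uRv

Satisfiable (open branch found)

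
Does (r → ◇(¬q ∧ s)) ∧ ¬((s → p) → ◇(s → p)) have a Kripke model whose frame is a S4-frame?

1. (r → ◇(¬q ∧ s)) ∧ ¬((s → p) → ◇(s → p)), 0
2. r → ◇(¬q ∧ s), 0
3. ¬((s → p) → ◇(s → p)), 0
4. s → p, 0
5. ¬◇(s → p), 0
6. ¬(s → p), 0
7. s, 0
8. ¬p, 0
9. ◇(¬q ∧ s), 0
10. p, 0
Accessibility: 0R0
Branch closes: p and ¬p both at 0.
All branches of the tableau close; one closing branch shown above.

Unsatisfiable (every branch closes)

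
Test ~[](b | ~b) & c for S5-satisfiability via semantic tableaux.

1. ~[](b | ~b) & c, 0
2. ~[](b | ~b), 0
3. c, 0
4. ~(b | ~b), 1
5. ~b, 1
6. b, 1
Accessibility: 0R0, 0R1, 1R0, 1R1
Branch closes: b and ~b both at 1.
(One branch shown.) All branches close.

Unsatisfiable (every branch closes)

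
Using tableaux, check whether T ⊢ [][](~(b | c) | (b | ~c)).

Tableau for the negation ~[][](~(b | c) | (b | ~c)):
1. ~[][](~(b | c) | (b | ~c)), 0
2. ~[](~(b | c) | (b | ~c)), 1
3. ~(~(b | c) | (b | ~c)), 2
4. b | c, 2
5. ~(b | ~c), 2
6. ~b, 2
7. c, 2
Accessibility: 0R0, 0R1, 1R1, 1R2, 2R2
The negation has an open branch (countermodel exists).

No, not valid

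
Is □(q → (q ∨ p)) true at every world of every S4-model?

Tableau for the negation ¬□(q → (q ∨ p)):
1. ¬□(q → (q ∨ p)), u
2. ¬(q → (q ∨ p)), v   [¬□-rule on 1: fresh world v, uRv]
3. q, v   [¬→-rule on 2]
4. ¬(q ∨ p), v   [¬→-rule on 2]
5. ¬q, v   [¬∨-rule on 4]
6. ¬p, v   [¬∨-rule on 4]
Accessibility: uRu, uRv, vRv
Branch closes: q and ¬q both at v.
Every branch of the negation's tableau closes; the branch above is one of them.

Valid in S4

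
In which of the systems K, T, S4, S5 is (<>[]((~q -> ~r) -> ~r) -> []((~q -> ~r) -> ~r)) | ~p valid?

S4-tableau for the negation ~((<>[]((~q -> ~r) -> ~r) -> []((~q -> ~r) -> ~r)) | ~p):
1. ~((<>[]((~q -> ~r) -> ~r) -> []((~q -> ~r) -> ~r)) | ~p), 0
2. ~(<>[]((~q -> ~r) -> ~r) -> []((~q -> ~r) -> ~r)), 0
3. p, 0
4. <>[]((~q -> ~r) -> ~r), 0
5. ~[]((~q -> ~r) -> ~r), 0
6. []((~q -> ~r) -> ~r), 1
7. (~q -> ~r) -> ~r, 1
8. ~r, 1
9. ~((~q -> ~r) -> ~r), 2
10. ~q -> ~r, 2
11. r, 2
12. q, 2
Accessibility: 0R0, 0R1, 0R2, 1R1, 2R2
Complete open branch: countermodel on an S4-frame, so not valid in S4, nor in K, T (the same frame is also a K-frame and a T-frame).
S5-tableau for the negation ~((<>[]((~q -> ~r) -> ~r) -> []((~q -> ~r) -> ~r)) | ~p):
1. ~((<>[]((~q -> ~r) -> ~r) -> []((~q -> ~r) -> ~r)) | ~p), 0
2. ~(<>[]((~q -> ~r) -> ~r) -> []((~q -> ~r) -> ~r)), 0
3. p, 0
4. <>[]((~q -> ~r) -> ~r), 0
5. ~[]((~q -> ~r) -> ~r), 0
6. []((~q -> ~r) -> ~r), 1
7. (~q -> ~r) -> ~r, 0
8. (~q -> ~r) -> ~r, 1
9. ~(~q -> ~r), 0
10. ~q, 0
11. r, 0
12. ~(~q -> ~r), 1
13. ~q, 1
14. r, 1
15. ~((~q -> ~r) -> ~r), 2
16. ~q -> ~r, 2
17. r, 2
18. (~q -> ~r) -> ~r, 2
19. q, 2
20. ~(~q -> ~r), 2
21. ~q, 2
Accessibility: 0R0, 0R1, 0R2, 1R0, 1R1, 1R2, 2R0, 2R1, 2R2
Branch closes: q and ~q both at 2.
Every branch closes (one shown): valid in S5.

S5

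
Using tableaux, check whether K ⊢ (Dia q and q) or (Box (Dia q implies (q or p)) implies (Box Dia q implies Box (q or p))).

Valid in K

Tableau for the negation not ((Dia q and q) or (Box (Dia q implies (q or p)) implies (Box Dia q implies Box (q or p)))):
1. not ((Dia q and q) or (Box (Dia q implies (q or p)) implies (Box Dia q implies Box (q or p)))), u
2. not (Dia q and q), u
3. not (Box (Dia q implies (q or p)) implies (Box Dia q implies Box (q or p))), u
4. Box (Dia q implies (q or p)), u
5. not (Box Dia q implies Box (q or p)), u
6. Box Dia q, u
7. not Box (q or p), u
8. not q, u
9. not (q or p), v
10. not q, v
11. not p, v
12. Dia q implies (q or p), v
13. Dia q, v
14. not Dia q, v
15. q, w
16. not q, w
Accessibility: uRv, vRw
Branch closes: q and not q both at w.
All branches of the negation close; one closing branch shown above.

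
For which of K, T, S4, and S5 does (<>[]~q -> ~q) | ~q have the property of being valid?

S5

S5-tableau for the negation ~((<>[]~q -> ~q) | ~q):
1. ~((<>[]~q -> ~q) | ~q), 0
2. ~(<>[]~q -> ~q), 0
3. q, 0
4. <>[]~q, 0
5. []~q, 1
6. ~q, 0
Accessibility: 0R0, 0R1, 1R0, 1R1
Branch closes: q and ~q both at 0.
Every branch closes (one shown): valid in S5.
S4-tableau for the negation ~((<>[]~q -> ~q) | ~q):
1. ~((<>[]~q -> ~q) | ~q), 0
2. ~(<>[]~q -> ~q), 0
3. q, 0
4. <>[]~q, 0
5. []~q, 1
6. ~q, 1
Accessibility: 0R0, 0R1, 1R1
Complete open branch: countermodel on an S4-frame, so not valid in S4, nor in K, T (the same frame is also a K-frame and a T-frame).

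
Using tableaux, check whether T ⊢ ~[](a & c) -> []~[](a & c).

Tableau for the negation ~(~[](a & c) -> []~[](a & c)):
1. ~(~[](a & c) -> []~[](a & c)), w0
2. ~[](a & c), w0
3. ~[]~[](a & c), w0
4. ~(a & c), w1
5. ~c, w1
6. [](a & c), w2
7. a & c, w2
8. a, w2
9. c, w2
Accessibility: w0Rw0, w0Rw1, w0Rw2, w1Rw1, w2Rw2
The negation has an open branch (countermodel exists).

Not valid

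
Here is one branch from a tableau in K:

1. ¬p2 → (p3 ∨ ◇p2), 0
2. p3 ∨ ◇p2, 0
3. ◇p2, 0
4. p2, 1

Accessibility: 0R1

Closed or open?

There is no literal clash: for every atom and world, at most one sign appears.

No, open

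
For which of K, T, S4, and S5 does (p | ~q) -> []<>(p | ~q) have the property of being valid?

S5

S5-tableau for the negation ~((p | ~q) -> []<>(p | ~q)):
1. ~((p | ~q) -> []<>(p | ~q)), w0
2. p | ~q, w0
3. ~[]<>(p | ~q), w0
4. ~q, w0
5. ~<>(p | ~q), w1
6. ~(p | ~q), w0
7. ~p, w0
8. q, w0
Accessibility: w0Rw0, w0Rw1, w1Rw0, w1Rw1
Branch closes: q and ~q both at w0.
Every branch closes (one shown): valid in S5.
S4-tableau for the negation ~((p | ~q) -> []<>(p | ~q)):
1. ~((p | ~q) -> []<>(p | ~q)), w0
2. p | ~q, w0
3. ~[]<>(p | ~q), w0
4. ~q, w0
5. ~<>(p | ~q), w1
6. ~(p | ~q), w1
7. ~p, w1
8. q, w1
Accessibility: w0Rw0, w0Rw1, w1Rw1
Complete open branch: countermodel on an S4-frame, so not valid in S4, nor in K, T (the same frame is also a K-frame and a T-frame).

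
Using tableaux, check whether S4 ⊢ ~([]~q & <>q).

Valid

Tableau for the negation []~q & <>q:
1. []~q & <>q, u
2. []~q, u
3. <>q, u
4. ~q, u
5. q, v
6. ~q, v
Accessibility: uRu, uRv, vRv
Branch closes: q and ~q both at v.
Every branch of the negation's tableau closes; the branch above is one of them.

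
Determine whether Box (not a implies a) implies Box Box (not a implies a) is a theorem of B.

No, not valid

Tableau for the negation not (Box (not a implies a) implies Box Box (not a implies a)):
1. not (Box (not a implies a) implies Box Box (not a implies a)), w0
2. Box (not a implies a), w0
3. not Box Box (not a implies a), w0
4. not a implies a, w0
5. a, w0
6. not Box (not a implies a), w1
7. not a implies a, w1
8. a, w1
9. not (not a implies a), w2
10. not a, w2
Accessibility: w0Rw0, w0Rw1, w1Rw0, w1Rw1, w1Rw2, w2Rw1, w2Rw2
The negation has an open branch (countermodel exists).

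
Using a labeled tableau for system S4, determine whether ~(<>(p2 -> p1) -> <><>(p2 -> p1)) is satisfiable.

No, unsatisfiable

1. ~(<>(p2 -> p1) -> <><>(p2 -> p1)), 0
2. <>(p2 -> p1), 0   [~->-rule on 1]
3. ~<><>(p2 -> p1), 0   [~->-rule on 1]
4. ~<>(p2 -> p1), 0   [~<>-rule on 3 via 0R0]
5. ~(p2 -> p1), 0   [~<>-rule on 4 via 0R0]
6. p2, 0   [~->-rule on 5]
7. ~p1, 0   [~->-rule on 5]
8. p2 -> p1, 1   [<>-rule on 2: fresh world 1, 0R1]
9. ~<>(p2 -> p1), 1   [~<>-rule on 3 via 0R1]
10. ~(p2 -> p1), 1   [~<>-rule on 4 via 0R1]
11. p2, 1   [~->-rule on 10]
12. ~p1, 1   [~->-rule on 10]
13. p1, 1   [->-rule on 8 (branches; this branch)]
Accessibility: 0R0, 0R1, 1R1
Branch closes: p1 and ~p1 both at 1.
All branches of the tableau close; one closing branch shown above.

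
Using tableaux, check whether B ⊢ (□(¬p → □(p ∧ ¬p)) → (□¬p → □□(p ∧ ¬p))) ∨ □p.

Tableau for the negation ¬((□(¬p → □(p ∧ ¬p)) → (□¬p → □□(p ∧ ¬p))) ∨ □p):
1. ¬((□(¬p → □(p ∧ ¬p)) → (□¬p → □□(p ∧ ¬p))) ∨ □p), w0
2. ¬(□(¬p → □(p ∧ ¬p)) → (□¬p → □□(p ∧ ¬p))), w0
3. ¬□p, w0
4. □(¬p → □(p ∧ ¬p)), w0
5. ¬(□¬p → □□(p ∧ ¬p)), w0
6. □¬p, w0
7. ¬□□(p ∧ ¬p), w0
8. ¬p → □(p ∧ ¬p), w0
9. ¬p, w0
10. □(p ∧ ¬p), w0
11. p ∧ ¬p, w0
12. p, w0
Accessibility: w0Rw0
Branch closes: p and ¬p both at w0.
Every branch of the negation's tableau closes; the branch above is one of them.

Valid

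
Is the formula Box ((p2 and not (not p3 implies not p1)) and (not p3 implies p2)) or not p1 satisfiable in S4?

Satisfiable (open branch found)

1. Box ((p2 and not (not p3 implies not p1)) and (not p3 implies p2)) or not p1, 0
2. not p1, 0   [or-rule on 1 (branches; this branch)]
Accessibility: 0R0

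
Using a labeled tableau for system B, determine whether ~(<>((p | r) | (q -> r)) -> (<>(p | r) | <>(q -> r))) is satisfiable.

1. ~(<>((p | r) | (q -> r)) -> (<>(p | r) | <>(q -> r))), 0
2. <>((p | r) | (q -> r)), 0   [~->-rule on 1]
3. ~(<>(p | r) | <>(q -> r)), 0   [~->-rule on 1]
4. ~<>(p | r), 0   [~|-rule on 3]
5. ~<>(q -> r), 0   [~|-rule on 3]
6. ~(p | r), 0   [~<>-rule on 4 via 0R0]
7. ~p, 0   [~|-rule on 6]
8. ~r, 0   [~|-rule on 6]
9. ~(q -> r), 0   [~<>-rule on 5 via 0R0]
10. q, 0   [~->-rule on 9]
11. (p | r) | (q -> r), 1   [<>-rule on 2: fresh world 1, 0R1]
12. ~(p | r), 1   [~<>-rule on 4 via 0R1]
13. ~p, 1   [~|-rule on 12]
14. ~r, 1   [~|-rule on 12]
15. ~(q -> r), 1   [~<>-rule on 5 via 0R1]
16. q, 1   [~->-rule on 15]
17. q -> r, 1   [|-rule on 11 (branches; this branch)]
18. r, 1   [->-rule on 17 (branches; this branch)]
Accessibility: 0R0, 0R1, 1R0, 1R1
Branch closes: r and ~r both at 1.
(One branch shown.) All branches close.

No, unsatisfiable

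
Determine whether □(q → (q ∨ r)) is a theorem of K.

Tableau for the negation ¬□(q → (q ∨ r)):
1. ¬□(q → (q ∨ r)), w0
2. ¬(q → (q ∨ r)), w1
3. q, w1
4. ¬(q ∨ r), w1
5. ¬q, w1
6. ¬r, w1
Accessibility: w0Rw1
Branch closes: q and ¬q both at w1.
Every branch of the negation's tableau closes; the branch above is one of them.

Valid in K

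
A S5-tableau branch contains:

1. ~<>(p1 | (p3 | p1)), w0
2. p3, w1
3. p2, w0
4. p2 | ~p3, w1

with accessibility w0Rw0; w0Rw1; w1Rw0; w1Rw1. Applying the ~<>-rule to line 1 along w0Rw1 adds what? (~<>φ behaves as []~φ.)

~<>φ behaves as []~φ: propagate the negated body to each accessible world.

~(p1 | (p3 | p1)), w1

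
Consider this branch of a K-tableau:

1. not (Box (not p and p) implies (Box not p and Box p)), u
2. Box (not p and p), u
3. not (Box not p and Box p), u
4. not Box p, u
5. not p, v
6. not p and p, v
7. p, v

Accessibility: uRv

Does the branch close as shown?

Both p and not p appear at v.

Closed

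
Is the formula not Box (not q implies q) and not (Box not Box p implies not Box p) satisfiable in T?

1. not Box (not q implies q) and not (Box not Box p implies not Box p), u
2. not Box (not q implies q), u   [and-rule on 1]
3. not (Box not Box p implies not Box p), u   [and-rule on 1]
4. Box not Box p, u   [neg-implies-rule on 3]
5. Box p, u   [neg-implies-rule on 3]
6. not Box p, u   [Box-rule on 4 via uRu]
7. p, u   [Box-rule on 5 via uRu]
8. not (not q implies q), v   [neg-Box-rule on 2: fresh world v, uRv]
9. not q, v   [neg-implies-rule on 8]
10. not Box p, v   [Box-rule on 4 via uRv]
11. p, v   [Box-rule on 5 via uRv]
12. not p, w   [neg-Box-rule on 6: fresh world w, uRw]
13. not Box p, w   [Box-rule on 4 via uRw]
14. p, w   [Box-rule on 5 via uRw]
Accessibility: uRu, uRv, uRw, vRv, wRw
Branch closes: p and not p both at w.
All branches of the tableau close; one closing branch shown above.

Unsatisfiable (every branch closes)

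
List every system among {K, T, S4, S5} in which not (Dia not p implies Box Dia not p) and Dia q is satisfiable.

S5-tableau for the formula:
1. not (Dia not p implies Box Dia not p) and Dia q, 0
2. not (Dia not p implies Box Dia not p), 0
3. Dia q, 0
4. Dia not p, 0
5. not Box Dia not p, 0
6. q, 1
7. not p, 2
8. not Dia not p, 3
9. p, 0
10. p, 1
11. p, 2
Accessibility: 0R0, 0R1, 0R2, 0R3, 1R0, 1R1, 1R2, 1R3, 2R0, 2R1, 2R2, 2R3, 3R0, 3R1, 3R2, 3R3
Branch closes: p and not p both at 2.
Every branch closes (one shown): unsatisfiable in S5.
S4-tableau for the formula:
1. not (Dia not p implies Box Dia not p) and Dia q, 0
2. not (Dia not p implies Box Dia not p), 0
3. Dia q, 0
4. Dia not p, 0
5. not Box Dia not p, 0
6. q, 1
7. not p, 2
8. not Dia not p, 3
9. p, 3
Accessibility: 0R0, 0R1, 0R2, 0R3, 1R1, 2R2, 3R3
Complete open branch: satisfiable in S4, hence also in K, T (this S4-model is also a K-model and a T-model).

K, T, S4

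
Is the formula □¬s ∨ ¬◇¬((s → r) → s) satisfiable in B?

1. □¬s ∨ ¬◇¬((s → r) → s), w0
2. ¬◇¬((s → r) → s), w0
3. (s → r) → s, w0
4. s, w0
Accessibility: w0Rw0

Yes, satisfiable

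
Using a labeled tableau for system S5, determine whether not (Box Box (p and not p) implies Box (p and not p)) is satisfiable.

No, unsatisfiable

1. not (Box Box (p and not p) implies Box (p and not p)), u
2. Box Box (p and not p), u   [neg-implies-rule on 1]
3. not Box (p and not p), u   [neg-implies-rule on 1]
4. Box (p and not p), u   [Box-rule on 2 via uRu]
5. p and not p, u   [Box-rule on 4 via uRu]
6. p, u   [and-rule on 5]
7. not p, u   [and-rule on 5]
Accessibility: uRu
Branch closes: p and not p both at u.
Every branch closes; the branch above is one of them.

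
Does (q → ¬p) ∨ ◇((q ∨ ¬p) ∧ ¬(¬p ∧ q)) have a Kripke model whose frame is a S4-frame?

1. (q → ¬p) ∨ ◇((q ∨ ¬p) ∧ ¬(¬p ∧ q)), u
2. ◇((q ∨ ¬p) ∧ ¬(¬p ∧ q)), u   [∨-rule on 1 (branches; this branch)]
3. (q ∨ ¬p) ∧ ¬(¬p ∧ q), v   [◇-rule on 2: fresh world v, uRv]
4. q ∨ ¬p, v   [∧-rule on 3]
5. ¬(¬p ∧ q), v   [∧-rule on 3]
6. ¬p, v   [∨-rule on 4 (branches; this branch)]
7. ¬q, v   [¬∧-rule on 5 (branches; this branch)]
Accessibility: uRu, uRv, vRv

Satisfiable (open branch found)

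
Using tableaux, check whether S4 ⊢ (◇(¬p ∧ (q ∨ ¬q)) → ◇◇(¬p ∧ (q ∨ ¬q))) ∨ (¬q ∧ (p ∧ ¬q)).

Valid

Tableau for the negation ¬((◇(¬p ∧ (q ∨ ¬q)) → ◇◇(¬p ∧ (q ∨ ¬q))) ∨ (¬q ∧ (p ∧ ¬q))):
1. ¬((◇(¬p ∧ (q ∨ ¬q)) → ◇◇(¬p ∧ (q ∨ ¬q))) ∨ (¬q ∧ (p ∧ ¬q))), u
2. ¬(◇(¬p ∧ (q ∨ ¬q)) → ◇◇(¬p ∧ (q ∨ ¬q))), u
3. ¬(¬q ∧ (p ∧ ¬q)), u
4. ◇(¬p ∧ (q ∨ ¬q)), u
5. ¬◇◇(¬p ∧ (q ∨ ¬q)), u
6. ¬◇(¬p ∧ (q ∨ ¬q)), u
7. ¬(¬p ∧ (q ∨ ¬q)), u
8. ¬(p ∧ ¬q), u
9. p, u
10. q, u
11. ¬p ∧ (q ∨ ¬q), v
12. ¬p, v
13. q ∨ ¬q, v
14. ¬◇(¬p ∧ (q ∨ ¬q)), v
15. ¬(¬p ∧ (q ∨ ¬q)), v
16. ¬q, v
17. ¬(q ∨ ¬q), v
18. q, v
Accessibility: uRu, uRv, vRv
Branch closes: q and ¬q both at v.
Every branch of the negation's tableau closes; the branch above is one of them.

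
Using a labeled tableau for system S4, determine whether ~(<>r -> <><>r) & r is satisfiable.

No, unsatisfiable

1. ~(<>r -> <><>r) & r, w0
2. ~(<>r -> <><>r), w0   [&-rule on 1]
3. r, w0   [&-rule on 1]
4. <>r, w0   [~->-rule on 2]
5. ~<><>r, w0   [~->-rule on 2]
6. ~<>r, w0   [~<>-rule on 5 via w0Rw0]
7. ~r, w0   [~<>-rule on 6 via w0Rw0]
Accessibility: w0Rw0
Branch closes: r and ~r both at w0.
(One branch shown.) All branches close.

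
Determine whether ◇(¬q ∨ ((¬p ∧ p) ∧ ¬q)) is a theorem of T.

Not valid

Tableau for the negation ¬◇(¬q ∨ ((¬p ∧ p) ∧ ¬q)):
1. ¬◇(¬q ∨ ((¬p ∧ p) ∧ ¬q)), 0
2. ¬(¬q ∨ ((¬p ∧ p) ∧ ¬q)), 0   [¬◇-rule on 1 via 0R0]
3. q, 0   [¬∨-rule on 2]
4. ¬((¬p ∧ p) ∧ ¬q), 0   [¬∨-rule on 2]
Accessibility: 0R0
The negation has an open branch (countermodel exists).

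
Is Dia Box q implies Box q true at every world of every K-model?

Tableau for the negation not (Dia Box q implies Box q):
1. not (Dia Box q implies Box q), w0
2. Dia Box q, w0
3. not Box q, w0
4. Box q, w1
5. not q, w2
Accessibility: w0Rw1, w0Rw2
The negation has an open branch (countermodel exists).

No, not valid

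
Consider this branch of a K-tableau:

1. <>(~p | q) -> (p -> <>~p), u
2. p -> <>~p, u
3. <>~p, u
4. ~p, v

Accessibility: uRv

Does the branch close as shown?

There is no literal clash: for every atom and world, at most one sign appears.

Not closed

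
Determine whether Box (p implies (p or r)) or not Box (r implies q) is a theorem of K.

Valid in K

Tableau for the negation not (Box (p implies (p or r)) or not Box (r implies q)):
1. not (Box (p implies (p or r)) or not Box (r implies q)), w0
2. not Box (p implies (p or r)), w0   [neg-or-rule on 1]
3. Box (r implies q), w0   [neg-or-rule on 1]
4. not (p implies (p or r)), w1   [neg-Box-rule on 2: fresh world w1, w0Rw1]
5. p, w1   [neg-implies-rule on 4]
6. not (p or r), w1   [neg-implies-rule on 4]
7. not p, w1   [neg-or-rule on 6]
8. not r, w1   [neg-or-rule on 6]
Accessibility: w0Rw1
Branch closes: p and not p both at w1.
Every branch of the negation's tableau closes; the branch above is one of them.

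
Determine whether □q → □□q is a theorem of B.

Tableau for the negation ¬(□q → □□q):
1. ¬(□q → □□q), u
2. □q, u   [¬→-rule on 1]
3. ¬□□q, u   [¬→-rule on 1]
4. q, u   [□-rule on 2 via uRu]
5. ¬□q, v   [¬□-rule on 3: fresh world v, uRv]
6. q, v   [□-rule on 2 via uRv]
7. ¬q, w   [¬□-rule on 5: fresh world w, vRw]
Accessibility: uRu, uRv, vRu, vRv, vRw, wRv, wRw
The negation has an open branch (countermodel exists).

No, not valid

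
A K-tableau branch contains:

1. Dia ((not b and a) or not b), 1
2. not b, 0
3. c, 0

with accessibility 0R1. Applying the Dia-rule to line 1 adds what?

a fresh world 2 with 1R2, and (not b and a) or not b at 2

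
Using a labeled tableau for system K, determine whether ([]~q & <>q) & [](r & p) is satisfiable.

1. ([]~q & <>q) & [](r & p), u
2. []~q & <>q, u
3. [](r & p), u
4. []~q, u
5. <>q, u
6. q, v
7. r & p, v
8. r, v
9. p, v
10. ~q, v
Accessibility: uRv
Branch closes: q and ~q both at v.
Every branch closes; the branch above is one of them.

No, unsatisfiable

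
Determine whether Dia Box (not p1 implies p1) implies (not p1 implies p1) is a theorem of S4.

Invalid (countermodel exists)

Tableau for the negation not (Dia Box (not p1 implies p1) implies (not p1 implies p1)):
1. not (Dia Box (not p1 implies p1) implies (not p1 implies p1)), u
2. Dia Box (not p1 implies p1), u
3. not (not p1 implies p1), u
4. not p1, u
5. Box (not p1 implies p1), v
6. not p1 implies p1, v
7. p1, v
Accessibility: uRu, uRv, vRv
The negation has an open branch (countermodel exists).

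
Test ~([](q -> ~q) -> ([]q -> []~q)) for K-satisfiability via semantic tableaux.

Unsatisfiable (every branch closes)

1. ~([](q -> ~q) -> ([]q -> []~q)), 0
2. [](q -> ~q), 0   [~->-rule on 1]
3. ~([]q -> []~q), 0   [~->-rule on 1]
4. []q, 0   [~->-rule on 3]
5. ~[]~q, 0   [~->-rule on 3]
6. q, 1   [~[]-rule on 5: fresh world 1, 0R1]
7. q -> ~q, 1   [[]-rule on 2 via 0R1]
8. ~q, 1   [->-rule on 7 (branches; this branch)]
Accessibility: 0R1
Branch closes: q and ~q both at 1.
All branches of the tableau close; one closing branch shown above.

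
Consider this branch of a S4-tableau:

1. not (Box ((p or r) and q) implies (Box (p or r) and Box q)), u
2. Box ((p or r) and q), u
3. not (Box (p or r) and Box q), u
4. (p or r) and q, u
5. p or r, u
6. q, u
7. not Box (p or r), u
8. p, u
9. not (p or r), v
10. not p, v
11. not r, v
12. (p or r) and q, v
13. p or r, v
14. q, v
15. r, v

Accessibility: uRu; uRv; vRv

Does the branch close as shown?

Closed

Both r and not r appear at v.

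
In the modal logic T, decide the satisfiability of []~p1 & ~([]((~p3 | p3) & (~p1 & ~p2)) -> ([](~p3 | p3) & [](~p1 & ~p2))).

1. []~p1 & ~([]((~p3 | p3) & (~p1 & ~p2)) -> ([](~p3 | p3) & [](~p1 & ~p2))), 0
2. []~p1, 0   [&-rule on 1]
3. ~([]((~p3 | p3) & (~p1 & ~p2)) -> ([](~p3 | p3) & [](~p1 & ~p2))), 0   [&-rule on 1]
4. []((~p3 | p3) & (~p1 & ~p2)), 0   [~->-rule on 3]
5. ~([](~p3 | p3) & [](~p1 & ~p2)), 0   [~->-rule on 3]
6. ~p1, 0   [[]-rule on 2 via 0R0]
7. (~p3 | p3) & (~p1 & ~p2), 0   [[]-rule on 4 via 0R0]
8. ~p3 | p3, 0   [&-rule on 7]
9. ~p1 & ~p2, 0   [&-rule on 7]
10. ~p2, 0   [&-rule on 9]
11. ~[](~p1 & ~p2), 0   [~&-rule on 5 (branches; this branch)]
12. p3, 0   [|-rule on 8 (branches; this branch)]
13. ~(~p1 & ~p2), 1   [~[]-rule on 11: fresh world 1, 0R1]
14. ~p1, 1   [[]-rule on 2 via 0R1]
15. (~p3 | p3) & (~p1 & ~p2), 1   [[]-rule on 4 via 0R1]
16. ~p3 | p3, 1   [&-rule on 15]
17. ~p1 & ~p2, 1   [&-rule on 15]
18. ~p2, 1   [&-rule on 17]
19. p2, 1   [~&-rule on 13 (branches; this branch)]
Accessibility: 0R0, 0R1, 1R1
Branch closes: p2 and ~p2 both at 1.
Every branch closes; the branch above is one of them.

Unsatisfiable (every branch closes)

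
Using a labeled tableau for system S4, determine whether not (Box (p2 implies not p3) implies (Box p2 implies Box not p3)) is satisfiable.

No, unsatisfiable

1. not (Box (p2 implies not p3) implies (Box p2 implies Box not p3)), u
2. Box (p2 implies not p3), u
3. not (Box p2 implies Box not p3), u
4. Box p2, u
5. not Box not p3, u
6. p2 implies not p3, u
7. p2, u
8. not p3, u
9. p3, v
10. p2 implies not p3, v
11. p2, v
12. not p3, v
Accessibility: uRu, uRv, vRv
Branch closes: p3 and not p3 both at v.
All branches of the tableau close; one closing branch shown above.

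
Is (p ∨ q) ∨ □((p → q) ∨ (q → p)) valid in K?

Tableau for the negation ¬((p ∨ q) ∨ □((p → q) ∨ (q → p))):
1. ¬((p ∨ q) ∨ □((p → q) ∨ (q → p))), 0
2. ¬(p ∨ q), 0
3. ¬□((p → q) ∨ (q → p)), 0
4. ¬p, 0
5. ¬q, 0
6. ¬((p → q) ∨ (q → p)), 1
7. ¬(p → q), 1
8. ¬(q → p), 1
9. p, 1
10. ¬q, 1
11. q, 1
12. ¬p, 1
Accessibility: 0R1
Branch closes: q and ¬q both at 1.
All branches of the negation close; one closing branch shown above.

Valid in K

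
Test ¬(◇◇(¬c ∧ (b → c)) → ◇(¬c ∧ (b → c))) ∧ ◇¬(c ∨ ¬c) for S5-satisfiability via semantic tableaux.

1. ¬(◇◇(¬c ∧ (b → c)) → ◇(¬c ∧ (b → c))) ∧ ◇¬(c ∨ ¬c), u
2. ¬(◇◇(¬c ∧ (b → c)) → ◇(¬c ∧ (b → c))), u   [∧-rule on 1]
3. ◇¬(c ∨ ¬c), u   [∧-rule on 1]
4. ◇◇(¬c ∧ (b → c)), u   [¬→-rule on 2]
5. ¬◇(¬c ∧ (b → c)), u   [¬→-rule on 2]
6. ¬(¬c ∧ (b → c)), u   [¬◇-rule on 5 via uRu]
7. ¬(b → c), u   [¬∧-rule on 6 (branches; this branch)]
8. b, u   [¬→-rule on 7]
9. ¬c, u   [¬→-rule on 7]
10. ¬(c ∨ ¬c), v   [◇-rule on 3: fresh world v, uRv]
11. ¬c, v   [¬∨-rule on 10]
12. c, v   [¬∨-rule on 10]
Accessibility: uRu, uRv, vRu, vRv
Branch closes: c and ¬c both at v.
Every branch closes; the branch above is one of them.

Unsatisfiable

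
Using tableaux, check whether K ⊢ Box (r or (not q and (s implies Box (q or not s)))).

Tableau for the negation not Box (r or (not q and (s implies Box (q or not s)))):
1. not Box (r or (not q and (s implies Box (q or not s)))), u
2. not (r or (not q and (s implies Box (q or not s)))), v   [neg-Box-rule on 1: fresh world v, uRv]
3. not r, v   [neg-or-rule on 2]
4. not (not q and (s implies Box (q or not s))), v   [neg-or-rule on 2]
5. not (s implies Box (q or not s)), v   [neg-and-rule on 4 (branches; this branch)]
6. s, v   [neg-implies-rule on 5]
7. not Box (q or not s), v   [neg-implies-rule on 5]
8. not (q or not s), w   [neg-Box-rule on 7: fresh world w, vRw]
9. not q, w   [neg-or-rule on 8]
10. s, w   [neg-or-rule on 8]
Accessibility: uRv, vRw
The negation has an open branch (countermodel exists).

No, not valid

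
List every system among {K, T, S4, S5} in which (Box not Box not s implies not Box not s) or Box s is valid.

T, S4, S5

K-tableau for the negation not ((Box not Box not s implies not Box not s) or Box s):
1. not ((Box not Box not s implies not Box not s) or Box s), 0
2. not (Box not Box not s implies not Box not s), 0
3. not Box s, 0
4. Box not Box not s, 0
5. Box not s, 0
6. not s, 1
7. not Box not s, 1
8. s, 2
Accessibility: 0R1, 1R2
Complete open branch: countermodel on a K-frame, so not valid in K.
T-tableau for the negation not ((Box not Box not s implies not Box not s) or Box s):
1. not ((Box not Box not s implies not Box not s) or Box s), 0
2. not (Box not Box not s implies not Box not s), 0
3. not Box s, 0
4. Box not Box not s, 0
5. Box not s, 0
6. not Box not s, 0
7. not s, 0
8. not s, 1
9. not Box not s, 1
10. s, 2
11. not Box not s, 2
12. not s, 2
Accessibility: 0R0, 0R1, 0R2, 1R1, 2R2
Branch closes: s and not s both at 2.
Every branch closes (one shown): valid in T, hence also in S4, S5 (every theorem of T is a theorem of S4 and S5).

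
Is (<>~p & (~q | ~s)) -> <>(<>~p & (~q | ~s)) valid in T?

Tableau for the negation ~((<>~p & (~q | ~s)) -> <>(<>~p & (~q | ~s))):
1. ~((<>~p & (~q | ~s)) -> <>(<>~p & (~q | ~s))), w0
2. <>~p & (~q | ~s), w0
3. ~<>(<>~p & (~q | ~s)), w0
4. <>~p, w0
5. ~q | ~s, w0
6. ~(<>~p & (~q | ~s)), w0
7. ~s, w0
8. ~<>~p, w0
9. p, w0
10. ~p, w1
11. ~(<>~p & (~q | ~s)), w1
12. p, w1
Accessibility: w0Rw0, w0Rw1, w1Rw1
Branch closes: p and ~p both at w1.
All branches of the negation close; one closing branch shown above.

Valid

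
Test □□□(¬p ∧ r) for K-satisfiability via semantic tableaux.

Satisfiable (open branch found)

1. □□□(¬p ∧ r), u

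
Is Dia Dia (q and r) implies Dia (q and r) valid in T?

No, not valid

Tableau for the negation not (Dia Dia (q and r) implies Dia (q and r)):
1. not (Dia Dia (q and r) implies Dia (q and r)), 0
2. Dia Dia (q and r), 0   [neg-implies-rule on 1]
3. not Dia (q and r), 0   [neg-implies-rule on 1]
4. not (q and r), 0   [neg-Dia-rule on 3 via 0R0]
5. not r, 0   [neg-and-rule on 4 (branches; this branch)]
6. Dia (q and r), 1   [Dia-rule on 2: fresh world 1, 0R1]
7. not (q and r), 1   [neg-Dia-rule on 3 via 0R1]
8. not r, 1   [neg-and-rule on 7 (branches; this branch)]
9. q and r, 2   [Dia-rule on 6: fresh world 2, 1R2]
10. q, 2   [and-rule on 9]
11. r, 2   [and-rule on 9]
Accessibility: 0R0, 0R1, 1R1, 1R2, 2R2
The negation has an open branch (countermodel exists).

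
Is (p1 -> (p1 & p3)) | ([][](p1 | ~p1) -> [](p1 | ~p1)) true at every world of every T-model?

Tableau for the negation ~((p1 -> (p1 & p3)) | ([][](p1 | ~p1) -> [](p1 | ~p1))):
1. ~((p1 -> (p1 & p3)) | ([][](p1 | ~p1) -> [](p1 | ~p1))), w0
2. ~(p1 -> (p1 & p3)), w0
3. ~([][](p1 | ~p1) -> [](p1 | ~p1)), w0
4. p1, w0
5. ~(p1 & p3), w0
6. [][](p1 | ~p1), w0
7. ~[](p1 | ~p1), w0
8. [](p1 | ~p1), w0
9. p1 | ~p1, w0
10. ~p3, w0
11. ~(p1 | ~p1), w1
12. ~p1, w1
13. p1, w1
Accessibility: w0Rw0, w0Rw1, w1Rw1
Branch closes: p1 and ~p1 both at w1.
Every branch of the negation's tableau closes; the branch above is one of them.

Valid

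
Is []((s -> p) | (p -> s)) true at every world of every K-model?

Valid

Tableau for the negation ~[]((s -> p) | (p -> s)):
1. ~[]((s -> p) | (p -> s)), w0
2. ~((s -> p) | (p -> s)), w1   [~[]-rule on 1: fresh world w1, w0Rw1]
3. ~(s -> p), w1   [~|-rule on 2]
4. ~(p -> s), w1   [~|-rule on 2]
5. s, w1   [~->-rule on 3]
6. ~p, w1   [~->-rule on 3]
7. p, w1   [~->-rule on 4]
8. ~s, w1   [~->-rule on 4]
Accessibility: w0Rw1
Branch closes: p and ~p both at w1.
All branches of the negation close; one closing branch shown above.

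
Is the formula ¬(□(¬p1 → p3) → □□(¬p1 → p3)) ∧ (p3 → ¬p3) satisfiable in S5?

Unsatisfiable (every branch closes)

1. ¬(□(¬p1 → p3) → □□(¬p1 → p3)) ∧ (p3 → ¬p3), w0
2. ¬(□(¬p1 → p3) → □□(¬p1 → p3)), w0
3. p3 → ¬p3, w0
4. □(¬p1 → p3), w0
5. ¬□□(¬p1 → p3), w0
6. ¬p1 → p3, w0
7. ¬p3, w0
8. p1, w0
9. ¬□(¬p1 → p3), w1
10. ¬p1 → p3, w1
11. p3, w1
12. ¬(¬p1 → p3), w2
13. ¬p1, w2
14. ¬p3, w2
15. ¬p1 → p3, w2
16. p3, w2
Accessibility: w0Rw0, w0Rw1, w0Rw2, w1Rw0, w1Rw1, w1Rw2, w2Rw0, w2Rw1, w2Rw2
Branch closes: p3 and ¬p3 both at w2.
(One branch shown.) All branches close.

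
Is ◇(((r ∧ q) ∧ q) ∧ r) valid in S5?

Not valid

Tableau for the negation ¬◇(((r ∧ q) ∧ q) ∧ r):
1. ¬◇(((r ∧ q) ∧ q) ∧ r), u
2. ¬(((r ∧ q) ∧ q) ∧ r), u   [¬◇-rule on 1 via uRu]
3. ¬r, u   [¬∧-rule on 2 (branches; this branch)]
Accessibility: uRu
The negation has an open branch (countermodel exists).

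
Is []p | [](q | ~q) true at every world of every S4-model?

Tableau for the negation ~([]p | [](q | ~q)):
1. ~([]p | [](q | ~q)), u
2. ~[]p, u
3. ~[](q | ~q), u
4. ~p, v
5. ~(q | ~q), w
6. ~q, w
7. q, w
Accessibility: uRu, uRv, uRw, vRv, wRw
Branch closes: q and ~q both at w.
Every branch of the negation's tableau closes; the branch above is one of them.

Yes, valid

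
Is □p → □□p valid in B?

Tableau for the negation ¬(□p → □□p):
1. ¬(□p → □□p), 0
2. □p, 0
3. ¬□□p, 0
4. p, 0
5. ¬□p, 1
6. p, 1
7. ¬p, 2
Accessibility: 0R0, 0R1, 1R0, 1R1, 1R2, 2R1, 2R2
The negation has an open branch (countermodel exists).

Invalid (countermodel exists)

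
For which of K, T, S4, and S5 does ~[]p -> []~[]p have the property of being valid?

S5

S4-tableau for the negation ~(~[]p -> []~[]p):
1. ~(~[]p -> []~[]p), w0
2. ~[]p, w0
3. ~[]~[]p, w0
4. ~p, w1
5. []p, w2
6. p, w2
Accessibility: w0Rw0, w0Rw1, w0Rw2, w1Rw1, w2Rw2
Complete open branch: countermodel on an S4-frame, so not valid in S4, nor in K, T (the same frame is also a K-frame and a T-frame).
S5-tableau for the negation ~(~[]p -> []~[]p):
1. ~(~[]p -> []~[]p), w0
2. ~[]p, w0
3. ~[]~[]p, w0
4. ~p, w1
5. []p, w2
6. p, w0
7. p, w1
Accessibility: w0Rw0, w0Rw1, w0Rw2, w1Rw0, w1Rw1, w1Rw2, w2Rw0, w2Rw1, w2Rw2
Branch closes: p and ~p both at w1.
Every branch closes (one shown): valid in S5.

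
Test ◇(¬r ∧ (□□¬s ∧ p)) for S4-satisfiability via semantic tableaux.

1. ◇(¬r ∧ (□□¬s ∧ p)), w0
2. ¬r ∧ (□□¬s ∧ p), w1
3. ¬r, w1
4. □□¬s ∧ p, w1
5. □□¬s, w1
6. p, w1
7. □¬s, w1
8. ¬s, w1
Accessibility: w0Rw0, w0Rw1, w1Rw1

Yes, satisfiable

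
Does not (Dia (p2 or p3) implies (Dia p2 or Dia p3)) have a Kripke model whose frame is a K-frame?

1. not (Dia (p2 or p3) implies (Dia p2 or Dia p3)), u
2. Dia (p2 or p3), u
3. not (Dia p2 or Dia p3), u
4. not Dia p2, u
5. not Dia p3, u
6. p2 or p3, v
7. not p2, v
8. not p3, v
9. p3, v
Accessibility: uRv
Branch closes: p3 and not p3 both at v.
Every branch closes; the branch above is one of them.

Unsatisfiable (every branch closes)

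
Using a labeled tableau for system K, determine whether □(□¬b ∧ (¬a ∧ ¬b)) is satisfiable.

Satisfiable

1. □(□¬b ∧ (¬a ∧ ¬b)), w0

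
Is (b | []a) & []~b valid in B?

No, not valid

Tableau for the negation ~((b | []a) & []~b):
1. ~((b | []a) & []~b), u
2. ~[]~b, u
3. b, v
Accessibility: uRu, uRv, vRu, vRv
The negation has an open branch (countermodel exists).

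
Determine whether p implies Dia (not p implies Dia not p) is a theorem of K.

Tableau for the negation not (p implies Dia (not p implies Dia not p)):
1. not (p implies Dia (not p implies Dia not p)), w0
2. p, w0
3. not Dia (not p implies Dia not p), w0
The negation has an open branch (countermodel exists).

Invalid (countermodel exists)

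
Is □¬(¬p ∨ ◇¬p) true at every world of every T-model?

Invalid (countermodel exists)

Tableau for the negation ¬□¬(¬p ∨ ◇¬p):
1. ¬□¬(¬p ∨ ◇¬p), w0
2. ¬p ∨ ◇¬p, w1
3. ◇¬p, w1
4. ¬p, w2
Accessibility: w0Rw0, w0Rw1, w1Rw1, w1Rw2, w2Rw2
The negation has an open branch (countermodel exists).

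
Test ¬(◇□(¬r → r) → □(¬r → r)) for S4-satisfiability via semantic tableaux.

Yes, satisfiable

1. ¬(◇□(¬r → r) → □(¬r → r)), w0
2. ◇□(¬r → r), w0
3. ¬□(¬r → r), w0
4. □(¬r → r), w1
5. ¬r → r, w1
6. r, w1
7. ¬(¬r → r), w2
8. ¬r, w2
Accessibility: w0Rw0, w0Rw1, w0Rw2, w1Rw1, w2Rw2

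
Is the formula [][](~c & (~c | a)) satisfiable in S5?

Yes, satisfiable

1. [][](~c & (~c | a)), u
2. [](~c & (~c | a)), u   [[]-rule on 1 via uRu]
3. ~c & (~c | a), u   [[]-rule on 2 via uRu]
4. ~c, u   [&-rule on 3]
5. ~c | a, u   [&-rule on 3]
6. a, u   [|-rule on 5 (branches; this branch)]
Accessibility: uRu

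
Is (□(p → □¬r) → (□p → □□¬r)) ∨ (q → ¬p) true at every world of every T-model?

Tableau for the negation ¬((□(p → □¬r) → (□p → □□¬r)) ∨ (q → ¬p)):
1. ¬((□(p → □¬r) → (□p → □□¬r)) ∨ (q → ¬p)), w0
2. ¬(□(p → □¬r) → (□p → □□¬r)), w0
3. ¬(q → ¬p), w0
4. □(p → □¬r), w0
5. ¬(□p → □□¬r), w0
6. q, w0
7. p, w0
8. □p, w0
9. ¬□□¬r, w0
10. p → □¬r, w0
11. □¬r, w0
12. ¬r, w0
13. ¬□¬r, w1
14. p → □¬r, w1
15. p, w1
16. ¬r, w1
17. □¬r, w1
18. r, w2
19. ¬r, w2
Accessibility: w0Rw0, w0Rw1, w1Rw1, w1Rw2, w2Rw2
Branch closes: r and ¬r both at w2.
Every branch of the negation's tableau closes; the branch above is one of them.

Yes, valid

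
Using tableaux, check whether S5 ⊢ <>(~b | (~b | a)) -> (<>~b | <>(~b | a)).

Tableau for the negation ~(<>(~b | (~b | a)) -> (<>~b | <>(~b | a))):
1. ~(<>(~b | (~b | a)) -> (<>~b | <>(~b | a))), w0
2. <>(~b | (~b | a)), w0
3. ~(<>~b | <>(~b | a)), w0
4. ~<>~b, w0
5. ~<>(~b | a), w0
6. b, w0
7. ~(~b | a), w0
8. ~a, w0
9. ~b | (~b | a), w1
10. b, w1
11. ~(~b | a), w1
12. ~a, w1
13. ~b | a, w1
14. a, w1
Accessibility: w0Rw0, w0Rw1, w1Rw0, w1Rw1
Branch closes: a and ~a both at w1.
All branches of the negation close; one closing branch shown above.

Valid in S5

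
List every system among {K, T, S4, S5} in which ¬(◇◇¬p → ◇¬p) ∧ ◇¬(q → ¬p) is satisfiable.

T-tableau for the formula:
1. ¬(◇◇¬p → ◇¬p) ∧ ◇¬(q → ¬p), u
2. ¬(◇◇¬p → ◇¬p), u
3. ◇¬(q → ¬p), u
4. ◇◇¬p, u
5. ¬◇¬p, u
6. p, u
7. ¬(q → ¬p), v
8. q, v
9. p, v
10. ◇¬p, w
11. p, w
12. ¬p, x
Accessibility: uRu, uRv, uRw, vRv, wRw, wRx, xRx
Complete open branch: satisfiable in T, hence also in K (this T-model is also a K-model).
S4-tableau for the formula:
1. ¬(◇◇¬p → ◇¬p) ∧ ◇¬(q → ¬p), u
2. ¬(◇◇¬p → ◇¬p), u
3. ◇¬(q → ¬p), u
4. ◇◇¬p, u
5. ¬◇¬p, u
6. p, u
7. ¬(q → ¬p), v
8. q, v
9. p, v
10. ◇¬p, w
11. p, w
12. ¬p, x
13. p, x
Accessibility: uRu, uRv, uRw, uRx, vRv, wRw, wRx, xRx
Branch closes: p and ¬p both at x.
Every branch closes (one shown): unsatisfiable in S4, hence also in S5 (every S5-frame is an S4-frame).

K, T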